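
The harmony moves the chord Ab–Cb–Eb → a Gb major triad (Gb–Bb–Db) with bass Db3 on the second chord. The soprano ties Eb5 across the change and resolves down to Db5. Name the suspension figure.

9–8 suspension.

At the second chord the bass is Db3. The suspended Eb5 lies a ninth above the bass; after resolving down by step to Db5, the interval above the bass becomes an octave.
Suspension figures are named by those two intervals: 9–8.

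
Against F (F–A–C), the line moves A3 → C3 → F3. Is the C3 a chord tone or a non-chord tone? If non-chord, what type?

Chord tone (the fifth of F major triad).

F major triad contains F, A, C; C is the fifth, so it is a chord tone.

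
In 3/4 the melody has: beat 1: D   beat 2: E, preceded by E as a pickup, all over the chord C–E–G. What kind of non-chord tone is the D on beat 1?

Lower neighbor tone.

The harmony at that moment is C major triad (C, E, G); D is not a chord tone.
It is approached by step down from E and left by step up to E.
Step away and step back to the same note — a neighbor tone (lower neighbor).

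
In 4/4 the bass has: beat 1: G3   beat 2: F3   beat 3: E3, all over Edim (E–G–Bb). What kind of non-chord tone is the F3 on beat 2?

The harmony at that moment is E diminished triad (E, G, Bb); F3 is not a chord tone.
It is approached by step down from G3 and left by step down to E3.
Step in, step out in the same direction — a passing tone.

Passing tone.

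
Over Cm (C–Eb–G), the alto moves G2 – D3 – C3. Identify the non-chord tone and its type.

The harmony at that moment is C minor triad (C, Eb, G); D3 is not a chord tone.
It is approached by leap up from G2 and left by step down to C3.
Leap in, step out — an appoggiatura.

D3 is an appoggiatura.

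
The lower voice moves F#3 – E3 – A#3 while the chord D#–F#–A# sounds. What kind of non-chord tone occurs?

The harmony at that moment is D# minor triad (D#, F#, A#); E3 is not a chord tone.
It is approached by step down from F#3 and left by leap up to A#3.
Step in, leap out — an escape tone.

E3 is an escape tone.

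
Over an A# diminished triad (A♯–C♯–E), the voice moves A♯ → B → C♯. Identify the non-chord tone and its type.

B is a passing tone.

The harmony at that moment is A♯ diminished triad (A♯, C♯, E); B is not a chord tone.
It is approached by step up from A♯ and left by step up to C♯.
Step in, step out in the same direction — a passing tone.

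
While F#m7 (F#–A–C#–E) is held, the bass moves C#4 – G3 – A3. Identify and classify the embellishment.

G3 is an appoggiatura.

The harmony at that moment is F# minor seventh chord (F#, A, C#, E); G3 is not a chord tone.
It is approached by leap down from C#4 and left by step up to A3.
Leap in, step out — an appoggiatura.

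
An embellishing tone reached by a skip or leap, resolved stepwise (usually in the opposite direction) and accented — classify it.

Approach: by leap. Departure: by step. Metric position: strong.
Leap in, step out, in a metrically strong position — an appoggiatura. (It is the mirror image of the escape tone, which steps in and leaps out from a weak position.)

Appoggiatura.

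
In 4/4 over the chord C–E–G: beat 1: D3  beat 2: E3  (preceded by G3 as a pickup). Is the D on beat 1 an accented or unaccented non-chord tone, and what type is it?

The harmony at that moment is C major triad (C, E, G); D3 is not a chord tone.
It is approached by leap down from G3 and left by step up to E3.
Leap in, step out — an appoggiatura.
It falls on the downbeat, so it is accented.

Accented appoggiatura.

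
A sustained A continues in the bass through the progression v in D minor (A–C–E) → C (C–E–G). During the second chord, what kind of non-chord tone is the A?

Pedal tone (pedal point).

The harmony at that moment is C major triad (C, E, G); A is not a chord tone.
It is held over (the same pitch as the preceding A) and then sustained as the same pitch into the next harmony.
Sustained through a change of harmony — a pedal tone.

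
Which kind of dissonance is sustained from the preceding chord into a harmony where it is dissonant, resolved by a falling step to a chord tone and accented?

Approach: by preparation — the pitch is first a chord tone, then held (tied or repeated) while the harmony changes under it. Departure: down by step. Metric position: strong.
A prepared dissonance that resolves downward by step — a suspension. (The same figure resolving upward would be a retardation.)

Suspension.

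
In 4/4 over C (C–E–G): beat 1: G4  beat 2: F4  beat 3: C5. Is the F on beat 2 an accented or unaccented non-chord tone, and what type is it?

Unaccented escape tone.

The harmony at that moment is C major triad (C, E, G); F4 is not a chord tone.
It is approached by step down from G4 and left by leap up to C5.
Step in, leap out — an escape tone.
It falls on a weak beat, so it is unaccented.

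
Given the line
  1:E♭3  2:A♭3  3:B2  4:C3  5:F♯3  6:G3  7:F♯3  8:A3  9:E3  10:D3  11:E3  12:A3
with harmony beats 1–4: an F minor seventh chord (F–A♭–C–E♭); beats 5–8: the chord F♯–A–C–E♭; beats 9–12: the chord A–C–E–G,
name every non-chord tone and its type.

B2 (beat 3) — appoggiatura; G3 (beat 6) — neighbor tone; D3 (beat 10) — neighbor tone.

The harmony at that moment is F minor seventh chord (F, A♭, C, E♭); B2 is not a chord tone.
It is approached by leap down from A♭3 and left by step up to C3.
Leap in, step out — an appoggiatura.
The harmony at that moment is F♯ diminished seventh chord (F♯, A, C, E♭); G3 is not a chord tone.
It is approached by step up from F♯3 and left by step down to F♯3.
Step away and step back to the same note — a neighbor tone (upper neighbor).
The harmony at that moment is A minor seventh chord (A, C, E, G); D3 is not a chord tone.
It is approached by step down from E3 and left by step up to E3.
Step away and step back to the same note — a neighbor tone (lower neighbor).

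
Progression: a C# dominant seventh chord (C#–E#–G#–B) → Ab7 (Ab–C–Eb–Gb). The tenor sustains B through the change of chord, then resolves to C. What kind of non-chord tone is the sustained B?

B is a retardation.

The harmony at that moment is Ab dominant seventh chord (Ab, C, Eb, Gb); B is not a chord tone.
It is held over (the same pitch as the preceding B) and left by step up to C.
Held over from the previous chord and resolving up by step — a retardation.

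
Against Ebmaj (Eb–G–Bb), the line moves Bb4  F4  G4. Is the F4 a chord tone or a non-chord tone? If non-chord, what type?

Non-chord tone — an appoggiatura.

The harmony at that moment is Eb major triad (Eb, G, Bb); F4 is not a chord tone.
It is approached by leap down from Bb4 and left by step up to G4.
Leap in, step out — an appoggiatura.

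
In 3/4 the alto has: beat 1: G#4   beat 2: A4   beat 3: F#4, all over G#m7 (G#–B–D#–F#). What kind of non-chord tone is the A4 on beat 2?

Escape tone.

The harmony at that moment is G# minor seventh chord (G#, B, D#, F#); A4 is not a chord tone.
It is approached by step up from G#4 and left by leap down to F#4.
Step in, leap out, on a weak beat — an escape tone.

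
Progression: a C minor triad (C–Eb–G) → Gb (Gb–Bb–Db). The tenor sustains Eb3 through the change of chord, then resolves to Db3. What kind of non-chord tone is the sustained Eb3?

The harmony at that moment is Gb major triad (Gb, Bb, Db); Eb3 is not a chord tone.
It is held over (the same pitch as the preceding Eb3) and left by step down to Db3.
Held over from the previous chord and resolving down by step — a suspension.

Eb3 is a suspension.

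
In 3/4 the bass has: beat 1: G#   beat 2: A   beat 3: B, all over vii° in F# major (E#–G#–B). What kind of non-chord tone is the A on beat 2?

Passing tone.

The harmony at that moment is E# diminished triad (E#, G#, B); A is not a chord tone.
It is approached by step up from G# and left by step up to B.
Step in, step out in the same direction — a passing tone.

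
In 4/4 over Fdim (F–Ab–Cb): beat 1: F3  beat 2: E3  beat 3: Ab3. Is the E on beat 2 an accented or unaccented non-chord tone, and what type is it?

Unaccented escape tone.

The harmony at that moment is F diminished triad (F, Ab, Cb); E3 is not a chord tone.
It is approached by step down from F3 and left by leap up to Ab3.
Step in, leap out — an escape tone.
It falls on a weak beat, so it is unaccented.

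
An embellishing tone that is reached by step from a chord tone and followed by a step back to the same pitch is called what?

Approach: by step. Departure: by step in the opposite direction, back to the starting pitch.
Stepwise on both sides but reversing to return to the same chord tone — a neighbor tone. (Had it continued onward in the same direction it would be a passing tone instead.)

Neighbor tone.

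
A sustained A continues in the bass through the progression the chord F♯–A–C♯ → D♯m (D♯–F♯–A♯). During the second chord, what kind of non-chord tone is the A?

The harmony at that moment is D♯ minor triad (D♯, F♯, A♯); A is not a chord tone.
It is held over (the same pitch as the preceding A) and then sustained as the same pitch into the next harmony.
Sustained through a change of harmony — a pedal tone.

Pedal tone (pedal point).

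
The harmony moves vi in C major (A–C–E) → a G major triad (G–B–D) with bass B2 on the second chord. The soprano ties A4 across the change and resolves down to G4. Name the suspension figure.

7–6 suspension.

At the second chord the bass is B2. The suspended A4 lies a seventh above the bass; after resolving down by step to G4, the interval above the bass becomes a sixth.
Suspension figures are named by those two intervals: 7–6.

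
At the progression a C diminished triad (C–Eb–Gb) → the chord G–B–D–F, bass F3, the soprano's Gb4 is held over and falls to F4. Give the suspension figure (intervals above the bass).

9–8 suspension.

At the second chord the bass is F3. The suspended Gb4 lies a ninth above the bass; after resolving down by step to F4, the interval above the bass becomes an octave.
Suspension figures are named by those two intervals: 9–8.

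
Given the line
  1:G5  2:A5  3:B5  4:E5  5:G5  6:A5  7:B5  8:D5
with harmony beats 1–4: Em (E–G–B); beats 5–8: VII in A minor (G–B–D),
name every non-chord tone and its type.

The harmony at that moment is E minor triad (E, G, B); A5 is not a chord tone.
It is approached by step up from G5 and left by step up to B5.
Step in, step out in the same direction — a passing tone.
The harmony at that moment is G major triad (G, B, D); A5 is not a chord tone.
It is approached by step up from G5 and left by step up to B5.
Step in, step out in the same direction — a passing tone.

A5 (beat 2) — passing tone; A5 (beat 6) — passing tone.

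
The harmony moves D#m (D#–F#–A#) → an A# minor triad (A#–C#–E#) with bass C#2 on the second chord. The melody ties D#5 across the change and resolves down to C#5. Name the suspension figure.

9–8 suspension.

At the second chord the bass is C#2. The suspended D#5 lies a ninth above the bass; after resolving down by step to C#5, the interval above the bass becomes an octave.
Suspension figures are named by those two intervals: 9–8.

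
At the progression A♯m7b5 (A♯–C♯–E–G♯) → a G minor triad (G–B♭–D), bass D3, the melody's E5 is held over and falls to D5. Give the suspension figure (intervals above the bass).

9–8 suspension.

At the second chord the bass is D3. The suspended E5 lies a ninth above the bass; after resolving down by step to D5, the interval above the bass becomes an octave.
Suspension figures are named by those two intervals: 9–8.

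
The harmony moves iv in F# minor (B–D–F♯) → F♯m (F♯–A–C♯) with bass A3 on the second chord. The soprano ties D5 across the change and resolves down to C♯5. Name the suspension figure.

At the second chord the bass is A3. The suspended D5 lies a fourth above the bass; after resolving down by step to C♯5, the interval above the bass becomes a third.
Suspension figures are named by those two intervals: 4–3.

4–3 suspension.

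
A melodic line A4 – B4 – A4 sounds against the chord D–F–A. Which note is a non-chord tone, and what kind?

B4 is a neighbor tone.

The harmony at that moment is D minor triad (D, F, A); B4 is not a chord tone.
It is approached by step up from A4 and left by step down to A4.
Step away and step back to the same note — a neighbor tone (upper neighbor).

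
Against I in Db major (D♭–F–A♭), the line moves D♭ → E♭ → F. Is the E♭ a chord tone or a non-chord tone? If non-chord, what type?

Non-chord tone — a passing tone.

The harmony at that moment is D♭ major triad (D♭, F, A♭); E♭ is not a chord tone.
It is approached by step up from D♭ and left by step up to F.
Step in, step out in the same direction — a passing tone.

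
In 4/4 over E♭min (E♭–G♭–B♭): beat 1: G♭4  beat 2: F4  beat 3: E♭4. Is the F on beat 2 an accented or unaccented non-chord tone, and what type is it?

Unaccented passing tone.

The harmony at that moment is E♭ minor triad (E♭, G♭, B♭); F4 is not a chord tone.
It is approached by step down from G♭4 and left by step down to E♭4.
Step in, step out in the same direction — a passing tone.
It falls on a weak beat, so it is unaccented.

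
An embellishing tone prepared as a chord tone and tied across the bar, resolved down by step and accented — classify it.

Suspension.

Approach: by preparation — the pitch is first a chord tone, then held (tied or repeated) while the harmony changes under it. Departure: down by step. Metric position: strong.
A prepared dissonance that resolves downward by step — a suspension. (The same figure resolving upward would be a retardation.)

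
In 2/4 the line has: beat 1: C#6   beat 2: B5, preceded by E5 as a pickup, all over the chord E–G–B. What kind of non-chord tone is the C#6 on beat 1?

Appoggiatura.

The harmony at that moment is E minor triad (E, G, B); C#6 is not a chord tone.
It is approached by leap up from E5 and left by step down to B5.
Leap in, step out, metrically accented — an appoggiatura.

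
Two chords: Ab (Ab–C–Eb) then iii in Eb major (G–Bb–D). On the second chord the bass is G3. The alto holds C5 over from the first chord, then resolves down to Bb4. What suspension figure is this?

4–3 suspension.

At the second chord the bass is G3. The suspended C5 lies a fourth above the bass; after resolving down by step to Bb4, the interval above the bass becomes a third.
Suspension figures are named by those two intervals: 4–3.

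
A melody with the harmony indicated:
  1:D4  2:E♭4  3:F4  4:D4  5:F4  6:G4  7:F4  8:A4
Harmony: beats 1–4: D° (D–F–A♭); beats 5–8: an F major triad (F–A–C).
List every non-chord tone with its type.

E♭4 (beat 2) — passing tone; G4 (beat 6) — neighbor tone.

The harmony at that moment is D diminished triad (D, F, A♭); E♭4 is not a chord tone.
It is approached by step up from D4 and left by step up to F4.
Step in, step out in the same direction — a passing tone.
The harmony at that moment is F major triad (F, A, C); G4 is not a chord tone.
It is approached by step up from F4 and left by step down to F4.
Step away and step back to the same note — a neighbor tone (upper neighbor).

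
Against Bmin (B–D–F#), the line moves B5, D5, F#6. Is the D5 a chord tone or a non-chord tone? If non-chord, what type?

Chord tone (the third of B minor triad).

B minor triad contains B, D, F#; D is the third, so it is a chord tone.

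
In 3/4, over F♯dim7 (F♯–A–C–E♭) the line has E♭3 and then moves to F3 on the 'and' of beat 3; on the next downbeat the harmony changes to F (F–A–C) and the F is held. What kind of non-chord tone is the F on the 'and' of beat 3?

Anticipation.

The harmony at that moment is F♯ diminished seventh chord (F♯, A, C, E♭); F3 is not a chord tone.
It is approached by step up from E♭3 and then sustained as the same pitch into the next harmony.
Arriving early and becoming a chord tone when the harmony changes — an anticipation.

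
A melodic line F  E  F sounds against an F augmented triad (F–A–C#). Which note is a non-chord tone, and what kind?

E is a neighbor tone.

The harmony at that moment is F augmented triad (F, A, C#); E is not a chord tone.
It is approached by step down from F and left by step up to F.
Step away and step back to the same note — a neighbor tone (lower neighbor).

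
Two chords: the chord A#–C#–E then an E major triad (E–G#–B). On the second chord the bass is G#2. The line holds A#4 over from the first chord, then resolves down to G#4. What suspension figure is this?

At the second chord the bass is G#2. The suspended A#4 lies a ninth above the bass; after resolving down by step to G#4, the interval above the bass becomes an octave.
Suspension figures are named by those two intervals: 9–8.

9–8 suspension.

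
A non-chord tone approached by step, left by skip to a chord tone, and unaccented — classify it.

Escape tone.

Approach: by step. Departure: by leap. Metric position: weak.
Step in, leap out, from a weak position — an escape tone (échappée). (It is the mirror image of the appoggiatura, which leaps in and steps out on a strong beat.)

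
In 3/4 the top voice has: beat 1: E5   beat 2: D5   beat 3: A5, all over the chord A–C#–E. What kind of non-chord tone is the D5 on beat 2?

Escape tone.

The harmony at that moment is A major triad (A, C#, E); D5 is not a chord tone.
It is approached by step down from E5 and left by leap up to A5.
Step in, leap out, on a weak beat — an escape tone.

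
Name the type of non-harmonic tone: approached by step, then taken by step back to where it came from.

Approach: by step. Departure: by step in the opposite direction, back to the starting pitch.
Stepwise on both sides but reversing to return to the same chord tone — a neighbor tone. (Had it continued onward in the same direction it would be a passing tone instead.)

Neighbor tone.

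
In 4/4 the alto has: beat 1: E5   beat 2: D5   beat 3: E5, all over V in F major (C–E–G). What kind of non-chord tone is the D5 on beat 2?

Lower neighbor tone.

The harmony at that moment is C major triad (C, E, G); D5 is not a chord tone.
It is approached by step down from E5 and left by step up to E5.
Step away and step back to the same note — a neighbor tone (lower neighbor).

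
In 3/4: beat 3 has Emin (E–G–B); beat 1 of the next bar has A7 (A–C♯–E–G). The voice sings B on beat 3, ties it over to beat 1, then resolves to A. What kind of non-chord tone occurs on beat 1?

Suspension.

The harmony at that moment is A dominant seventh chord (A, C♯, E, G); B is not a chord tone.
It is held over (the same pitch as the preceding B) and left by step down to A.
Held over from the previous chord and resolving down by step — a suspension.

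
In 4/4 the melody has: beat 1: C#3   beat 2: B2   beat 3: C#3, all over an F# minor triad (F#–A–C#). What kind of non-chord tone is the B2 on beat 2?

The harmony at that moment is F# minor triad (F#, A, C#); B2 is not a chord tone.
It is approached by step down from C#3 and left by step up to C#3.
Step away and step back to the same note — a neighbor tone (lower neighbor).

Lower neighbor tone.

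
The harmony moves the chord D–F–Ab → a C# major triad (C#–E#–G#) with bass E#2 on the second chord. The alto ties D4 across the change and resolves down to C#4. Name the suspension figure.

7–6 suspension.

At the second chord the bass is E#2. The suspended D4 lies a seventh above the bass; after resolving down by step to C#4, the interval above the bass becomes a sixth.
Suspension figures are named by those two intervals: 7–6.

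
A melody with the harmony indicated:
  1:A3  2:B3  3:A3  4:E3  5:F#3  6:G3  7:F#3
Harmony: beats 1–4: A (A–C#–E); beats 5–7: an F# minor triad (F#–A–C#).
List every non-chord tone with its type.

B3 (beat 2) — neighbor tone; G3 (beat 6) — neighbor tone.

The harmony at that moment is A major triad (A, C#, E); B3 is not a chord tone.
It is approached by step up from A3 and left by step down to A3.
Step away and step back to the same note — a neighbor tone (upper neighbor).
The harmony at that moment is F# minor triad (F#, A, C#); G3 is not a chord tone.
It is approached by step up from F#3 and left by step down to F#3.
Step away and step back to the same note — a neighbor tone (upper neighbor).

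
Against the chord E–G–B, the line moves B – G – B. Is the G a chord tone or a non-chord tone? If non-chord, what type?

Chord tone (the third of E minor triad).

E minor triad contains E, G, B; G is the third, so it is a chord tone.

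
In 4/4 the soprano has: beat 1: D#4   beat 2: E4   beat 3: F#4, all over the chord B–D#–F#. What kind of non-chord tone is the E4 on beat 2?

The harmony at that moment is B major triad (B, D#, F#); E4 is not a chord tone.
It is approached by step up from D#4 and left by step up to F#4.
Step in, step out in the same direction — a passing tone.

Passing tone.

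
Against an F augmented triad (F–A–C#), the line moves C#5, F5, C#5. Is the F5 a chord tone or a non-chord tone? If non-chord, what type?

F augmented triad contains F, A, C#; F is the root, so it is a chord tone.

Chord tone (the root of F augmented triad).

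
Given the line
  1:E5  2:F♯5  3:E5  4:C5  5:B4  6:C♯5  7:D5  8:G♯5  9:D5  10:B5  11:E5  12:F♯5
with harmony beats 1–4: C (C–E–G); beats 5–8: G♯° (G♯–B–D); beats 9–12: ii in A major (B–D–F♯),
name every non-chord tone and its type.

The harmony at that moment is C major triad (C, E, G); F♯5 is not a chord tone.
It is approached by step up from E5 and left by step down to E5.
Step away and step back to the same note — a neighbor tone (upper neighbor).
The harmony at that moment is G♯ diminished triad (G♯, B, D); C♯5 is not a chord tone.
It is approached by step up from B4 and left by step up to D5.
Step in, step out in the same direction — a passing tone.
The harmony at that moment is B minor triad (B, D, F♯); E5 is not a chord tone.
It is approached by leap down from B5 and left by step up to F♯5.
Leap in, step out — an appoggiatura.

F♯5 (beat 2) — neighbor tone; C♯5 (beat 6) — passing tone; E5 (beat 11) — appoggiatura.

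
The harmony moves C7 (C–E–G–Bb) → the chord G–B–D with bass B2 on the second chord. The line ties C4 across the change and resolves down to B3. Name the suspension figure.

At the second chord the bass is B2. The suspended C4 lies a ninth above the bass; after resolving down by step to B3, the interval above the bass becomes an octave.
Suspension figures are named by those two intervals: 9–8.

9–8 suspension.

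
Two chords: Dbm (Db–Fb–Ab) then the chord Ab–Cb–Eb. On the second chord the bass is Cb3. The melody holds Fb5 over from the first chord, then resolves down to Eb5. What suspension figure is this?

At the second chord the bass is Cb3. The suspended Fb5 lies a fourth above the bass; after resolving down by step to Eb5, the interval above the bass becomes a third.
Suspension figures are named by those two intervals: 4–3.

4–3 suspension.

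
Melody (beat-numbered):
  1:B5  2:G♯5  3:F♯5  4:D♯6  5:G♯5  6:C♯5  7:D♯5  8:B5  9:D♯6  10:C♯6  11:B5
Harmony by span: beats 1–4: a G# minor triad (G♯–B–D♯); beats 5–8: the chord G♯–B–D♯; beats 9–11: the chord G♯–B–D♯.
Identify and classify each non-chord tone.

The harmony at that moment is G♯ minor triad (G♯, B, D♯); F♯5 is not a chord tone.
It is approached by step down from G♯5 and left by leap up to D♯6.
Step in, leap out — an escape tone.
The harmony at that moment is G♯ minor triad (G♯, B, D♯); C♯5 is not a chord tone.
It is approached by leap down from G♯5 and left by step up to D♯5.
Leap in, step out — an appoggiatura.
The harmony at that moment is G♯ minor triad (G♯, B, D♯); C♯6 is not a chord tone.
It is approached by step down from D♯6 and left by step down to B5.
Step in, step out in the same direction — a passing tone.

F♯5 (beat 3) — escape tone; C♯5 (beat 6) — appoggiatura; C♯6 (beat 10) — passing tone.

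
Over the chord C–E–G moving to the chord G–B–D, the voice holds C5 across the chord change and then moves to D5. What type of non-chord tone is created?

C5 is a retardation.

The harmony at that moment is G major triad (G, B, D); C5 is not a chord tone.
It is held over (the same pitch as the preceding C5) and left by step up to D5.
Held over from the previous chord and resolving up by step — a retardation.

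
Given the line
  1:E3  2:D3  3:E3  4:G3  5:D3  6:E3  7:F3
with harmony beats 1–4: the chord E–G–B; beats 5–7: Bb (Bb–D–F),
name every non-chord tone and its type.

The harmony at that moment is E minor triad (E, G, B); D3 is not a chord tone.
It is approached by step down from E3 and left by step up to E3.
Step away and step back to the same note — a neighbor tone (lower neighbor).
The harmony at that moment is Bb major triad (Bb, D, F); E3 is not a chord tone.
It is approached by step up from D3 and left by step up to F3.
Step in, step out in the same direction — a passing tone.

D3 (beat 2) — neighbor tone; E3 (beat 6) — passing tone.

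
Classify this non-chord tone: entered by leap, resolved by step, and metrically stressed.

Appoggiatura.

Approach: by leap. Departure: by step. Metric position: strong.
Leap in, step out, in a metrically strong position — an appoggiatura. (It is the mirror image of the escape tone, which steps in and leaps out from a weak position.)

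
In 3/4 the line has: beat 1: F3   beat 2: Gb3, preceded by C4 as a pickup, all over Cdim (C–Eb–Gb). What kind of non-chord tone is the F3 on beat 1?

The harmony at that moment is C diminished triad (C, Eb, Gb); F3 is not a chord tone.
It is approached by leap down from C4 and left by step up to Gb3.
Leap in, step out, metrically accented — an appoggiatura.

Appoggiatura.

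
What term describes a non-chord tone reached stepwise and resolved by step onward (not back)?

Approach: by step. Departure: by step, continuing in the same direction.
Stepwise on both sides with no change of direction means the note fills in the space between two different chord tones — a passing tone. (Had it turned back to its starting note it would be a neighbor tone instead.)

Passing tone.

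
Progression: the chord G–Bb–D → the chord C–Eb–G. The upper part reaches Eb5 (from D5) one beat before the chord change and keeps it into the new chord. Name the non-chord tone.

The harmony at that moment is G minor triad (G, Bb, D); Eb5 is not a chord tone.
It is approached by step up from D5 and then sustained as the same pitch into the next harmony.
Arriving early and becoming a chord tone when the harmony changes — an anticipation.

Eb5 is an anticipation.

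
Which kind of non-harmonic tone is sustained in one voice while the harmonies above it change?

Approach: none. Departure: none — a single pitch is sustained while the chords change around it, passing through harmonies that do not contain it.
No melodic motion at all; the dissonance is created entirely by the moving harmonies against the stationary note — a pedal tone (pedal point).

Pedal tone.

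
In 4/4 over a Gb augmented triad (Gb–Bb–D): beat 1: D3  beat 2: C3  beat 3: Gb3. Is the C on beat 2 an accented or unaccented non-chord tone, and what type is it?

The harmony at that moment is Gb augmented triad (Gb, Bb, D); C3 is not a chord tone.
It is approached by step down from D3 and left by leap up to Gb3.
Step in, leap out — an escape tone.
It falls on a weak beat, so it is unaccented.

Unaccented escape tone.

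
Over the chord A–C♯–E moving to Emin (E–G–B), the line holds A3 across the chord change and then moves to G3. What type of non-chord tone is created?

A3 is a suspension.

The harmony at that moment is E minor triad (E, G, B); A3 is not a chord tone.
It is held over (the same pitch as the preceding A3) and left by step down to G3.
Held over from the previous chord and resolving down by step — a suspension.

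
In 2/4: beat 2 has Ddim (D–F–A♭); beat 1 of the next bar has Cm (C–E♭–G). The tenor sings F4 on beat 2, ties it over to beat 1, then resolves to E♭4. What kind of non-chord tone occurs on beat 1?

Suspension.

The harmony at that moment is C minor triad (C, E♭, G); F4 is not a chord tone.
It is held over (the same pitch as the preceding F4) and left by step down to E♭4.
Held over from the previous chord and resolving down by step — a suspension.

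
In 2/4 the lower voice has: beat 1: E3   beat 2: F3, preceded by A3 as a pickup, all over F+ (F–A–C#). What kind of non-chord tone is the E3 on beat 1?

Appoggiatura.

The harmony at that moment is F augmented triad (F, A, C#); E3 is not a chord tone.
It is approached by leap down from A3 and left by step up to F3.
Leap in, step out, metrically accented — an appoggiatura.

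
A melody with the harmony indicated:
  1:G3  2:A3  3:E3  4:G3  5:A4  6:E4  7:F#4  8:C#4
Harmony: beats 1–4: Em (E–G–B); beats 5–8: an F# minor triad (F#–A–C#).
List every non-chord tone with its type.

The harmony at that moment is E minor triad (E, G, B); A3 is not a chord tone.
It is approached by step up from G3 and left by leap down to E3.
Step in, leap out — an escape tone.
The harmony at that moment is F# minor triad (F#, A, C#); E4 is not a chord tone.
It is approached by leap down from A4 and left by step up to F#4.
Leap in, step out — an appoggiatura.

A3 (beat 2) — escape tone; E4 (beat 6) — appoggiatura.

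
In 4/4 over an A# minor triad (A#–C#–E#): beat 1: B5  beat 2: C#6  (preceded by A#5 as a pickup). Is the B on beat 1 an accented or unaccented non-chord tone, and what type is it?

Accented passing tone.

The harmony at that moment is A# minor triad (A#, C#, E#); B5 is not a chord tone.
It is approached by step up from A#5 and left by step up to C#6.
Step in, step out in the same direction — a passing tone.
It falls on the downbeat, so it is accented.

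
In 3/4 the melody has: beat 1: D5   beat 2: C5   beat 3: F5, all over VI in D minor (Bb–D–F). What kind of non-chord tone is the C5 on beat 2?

The harmony at that moment is Bb major triad (Bb, D, F); C5 is not a chord tone.
It is approached by step down from D5 and left by leap up to F5.
Step in, leap out, on a weak beat — an escape tone.

Escape tone.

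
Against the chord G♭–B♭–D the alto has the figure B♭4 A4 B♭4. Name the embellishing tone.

The harmony at that moment is G♭ augmented triad (G♭, B♭, D); A4 is not a chord tone.
It is approached by step down from B♭4 and left by step up to B♭4.
Step away and step back to the same note — a neighbor tone (lower neighbor).

A4 is a neighbor tone.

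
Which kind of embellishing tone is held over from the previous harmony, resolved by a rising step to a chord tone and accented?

Retardation.

Approach: by preparation — the pitch is first a chord tone, then held (tied or repeated) while the harmony changes under it. Departure: up by step. Metric position: strong.
A prepared dissonance that resolves upward by step — a retardation. (The same figure resolving downward would be a suspension.)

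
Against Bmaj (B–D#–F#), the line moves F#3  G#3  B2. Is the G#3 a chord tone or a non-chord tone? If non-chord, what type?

The harmony at that moment is B major triad (B, D#, F#); G#3 is not a chord tone.
It is approached by step up from F#3 and left by leap down to B2.
Step in, leap out — an escape tone.

Non-chord tone — an escape tone.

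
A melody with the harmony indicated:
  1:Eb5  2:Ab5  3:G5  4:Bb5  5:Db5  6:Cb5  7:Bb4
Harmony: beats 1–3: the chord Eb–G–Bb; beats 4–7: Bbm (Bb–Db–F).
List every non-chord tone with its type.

The harmony at that moment is Eb major triad (Eb, G, Bb); Ab5 is not a chord tone.
It is approached by leap up from Eb5 and left by step down to G5.
Leap in, step out — an appoggiatura.
The harmony at that moment is Bb minor triad (Bb, Db, F); Cb5 is not a chord tone.
It is approached by step down from Db5 and left by step down to Bb4.
Step in, step out in the same direction — a passing tone.

Ab5 (beat 2) — appoggiatura; Cb5 (beat 6) — passing tone.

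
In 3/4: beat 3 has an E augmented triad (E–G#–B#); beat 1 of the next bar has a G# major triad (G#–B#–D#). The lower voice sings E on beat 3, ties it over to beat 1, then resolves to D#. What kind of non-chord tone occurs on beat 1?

Suspension.

The harmony at that moment is G# major triad (G#, B#, D#); E is not a chord tone.
It is held over (the same pitch as the preceding E) and left by step down to D#.
Held over from the previous chord and resolving down by step — a suspension.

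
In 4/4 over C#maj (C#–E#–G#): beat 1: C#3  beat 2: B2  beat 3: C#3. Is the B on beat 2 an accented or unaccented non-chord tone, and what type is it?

The harmony at that moment is C# major triad (C#, E#, G#); B2 is not a chord tone.
It is approached by step down from C#3 and left by step up to C#3.
Step away and step back to the same note — a neighbor tone (lower neighbor).
It falls on a weak beat, so it is unaccented.

Unaccented neighbor tone.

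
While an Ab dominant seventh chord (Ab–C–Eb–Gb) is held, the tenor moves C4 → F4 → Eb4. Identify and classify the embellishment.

The harmony at that moment is Ab dominant seventh chord (Ab, C, Eb, Gb); F4 is not a chord tone.
It is approached by leap up from C4 and left by step down to Eb4.
Leap in, step out — an appoggiatura.

F4 is an appoggiatura.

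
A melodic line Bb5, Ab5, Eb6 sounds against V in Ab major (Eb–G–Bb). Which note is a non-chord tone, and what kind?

Ab5 is an escape tone.

The harmony at that moment is Eb major triad (Eb, G, Bb); Ab5 is not a chord tone.
It is approached by step down from Bb5 and left by leap up to Eb6.
Step in, leap out — an escape tone.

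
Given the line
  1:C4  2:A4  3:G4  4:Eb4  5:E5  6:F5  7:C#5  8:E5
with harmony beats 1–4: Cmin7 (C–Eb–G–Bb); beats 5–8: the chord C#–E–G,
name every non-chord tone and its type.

A4 (beat 2) — appoggiatura; F5 (beat 6) — escape tone.

The harmony at that moment is C minor seventh chord (C, Eb, G, Bb); A4 is not a chord tone.
It is approached by leap up from C4 and left by step down to G4.
Leap in, step out — an appoggiatura.
The harmony at that moment is C# diminished triad (C#, E, G); F5 is not a chord tone.
It is approached by step up from E5 and left by leap down to C#5.
Step in, leap out — an escape tone.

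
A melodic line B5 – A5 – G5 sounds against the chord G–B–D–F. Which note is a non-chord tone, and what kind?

The harmony at that moment is G dominant seventh chord (G, B, D, F); A5 is not a chord tone.
It is approached by step down from B5 and left by step down to G5.
Step in, step out in the same direction — a passing tone.

A5 is a passing tone.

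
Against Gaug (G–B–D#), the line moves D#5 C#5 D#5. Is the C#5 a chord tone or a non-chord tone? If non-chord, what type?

The harmony at that moment is G augmented triad (G, B, D#); C#5 is not a chord tone.
It is approached by step down from D#5 and left by step up to D#5.
Step away and step back to the same note — a neighbor tone (lower neighbor).

Non-chord tone — a neighbor tone.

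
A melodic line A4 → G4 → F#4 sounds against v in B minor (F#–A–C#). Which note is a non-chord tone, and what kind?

The harmony at that moment is F# minor triad (F#, A, C#); G4 is not a chord tone.
It is approached by step down from A4 and left by step down to F#4.
Step in, step out in the same direction — a passing tone.

G4 is a passing tone.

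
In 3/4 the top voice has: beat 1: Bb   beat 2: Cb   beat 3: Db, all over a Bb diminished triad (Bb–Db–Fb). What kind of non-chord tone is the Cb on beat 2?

Passing tone.

The harmony at that moment is Bb diminished triad (Bb, Db, Fb); Cb is not a chord tone.
It is approached by step up from Bb and left by step up to Db.
Step in, step out in the same direction — a passing tone.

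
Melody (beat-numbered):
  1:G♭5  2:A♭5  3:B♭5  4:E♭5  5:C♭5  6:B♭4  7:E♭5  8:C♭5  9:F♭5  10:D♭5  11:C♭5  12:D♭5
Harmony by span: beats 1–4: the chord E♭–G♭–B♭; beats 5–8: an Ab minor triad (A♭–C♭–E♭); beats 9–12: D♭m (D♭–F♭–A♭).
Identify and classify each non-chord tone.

The harmony at that moment is E♭ minor triad (E♭, G♭, B♭); A♭5 is not a chord tone.
It is approached by step up from G♭5 and left by step up to B♭5.
Step in, step out in the same direction — a passing tone.
The harmony at that moment is A♭ minor triad (A♭, C♭, E♭); B♭4 is not a chord tone.
It is approached by step down from C♭5 and left by leap up to E♭5.
Step in, leap out — an escape tone.
The harmony at that moment is D♭ minor triad (D♭, F♭, A♭); C♭5 is not a chord tone.
It is approached by step down from D♭5 and left by step up to D♭5.
Step away and step back to the same note — a neighbor tone (lower neighbor).

A♭5 (beat 2) — passing tone; B♭4 (beat 6) — escape tone; C♭5 (beat 11) — neighbor tone.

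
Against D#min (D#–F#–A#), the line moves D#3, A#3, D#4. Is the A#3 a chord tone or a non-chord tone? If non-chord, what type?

D# minor triad contains D#, F#, A#; A# is the fifth, so it is a chord tone.

Chord tone (the fifth of D# minor triad).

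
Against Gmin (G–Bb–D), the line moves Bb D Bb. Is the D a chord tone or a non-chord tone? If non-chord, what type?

G minor triad contains G, Bb, D; D is the fifth, so it is a chord tone.

Chord tone (the fifth of G minor triad).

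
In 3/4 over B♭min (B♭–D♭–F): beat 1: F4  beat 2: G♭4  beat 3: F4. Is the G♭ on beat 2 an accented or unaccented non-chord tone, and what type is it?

The harmony at that moment is B♭ minor triad (B♭, D♭, F); G♭4 is not a chord tone.
It is approached by step up from F4 and left by step down to F4.
Step away and step back to the same note — a neighbor tone (upper neighbor).
It falls on a weak beat, so it is unaccented.

Unaccented neighbor tone.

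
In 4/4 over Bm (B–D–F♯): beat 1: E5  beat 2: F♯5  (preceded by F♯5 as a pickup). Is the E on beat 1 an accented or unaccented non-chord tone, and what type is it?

The harmony at that moment is B minor triad (B, D, F♯); E5 is not a chord tone.
It is approached by step down from F♯5 and left by step up to F♯5.
Step away and step back to the same note — a neighbor tone (lower neighbor).
It falls on the downbeat, so it is accented.

Accented neighbor tone.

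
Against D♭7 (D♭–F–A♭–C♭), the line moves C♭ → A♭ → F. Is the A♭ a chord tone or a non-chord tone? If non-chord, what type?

Chord tone (the fifth of Db dominant seventh chord).

Db dominant seventh chord contains D♭, F, A♭, C♭; A♭ is the fifth, so it is a chord tone.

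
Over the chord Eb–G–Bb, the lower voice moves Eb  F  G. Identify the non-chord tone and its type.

F is a passing tone.

The harmony at that moment is Eb major triad (Eb, G, Bb); F is not a chord tone.
It is approached by step up from Eb and left by step up to G.
Step in, step out in the same direction — a passing tone.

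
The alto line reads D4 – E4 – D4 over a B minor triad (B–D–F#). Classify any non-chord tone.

The harmony at that moment is B minor triad (B, D, F#); E4 is not a chord tone.
It is approached by step up from D4 and left by step down to D4.
Step away and step back to the same note — a neighbor tone (upper neighbor).

E4 is a neighbor tone.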